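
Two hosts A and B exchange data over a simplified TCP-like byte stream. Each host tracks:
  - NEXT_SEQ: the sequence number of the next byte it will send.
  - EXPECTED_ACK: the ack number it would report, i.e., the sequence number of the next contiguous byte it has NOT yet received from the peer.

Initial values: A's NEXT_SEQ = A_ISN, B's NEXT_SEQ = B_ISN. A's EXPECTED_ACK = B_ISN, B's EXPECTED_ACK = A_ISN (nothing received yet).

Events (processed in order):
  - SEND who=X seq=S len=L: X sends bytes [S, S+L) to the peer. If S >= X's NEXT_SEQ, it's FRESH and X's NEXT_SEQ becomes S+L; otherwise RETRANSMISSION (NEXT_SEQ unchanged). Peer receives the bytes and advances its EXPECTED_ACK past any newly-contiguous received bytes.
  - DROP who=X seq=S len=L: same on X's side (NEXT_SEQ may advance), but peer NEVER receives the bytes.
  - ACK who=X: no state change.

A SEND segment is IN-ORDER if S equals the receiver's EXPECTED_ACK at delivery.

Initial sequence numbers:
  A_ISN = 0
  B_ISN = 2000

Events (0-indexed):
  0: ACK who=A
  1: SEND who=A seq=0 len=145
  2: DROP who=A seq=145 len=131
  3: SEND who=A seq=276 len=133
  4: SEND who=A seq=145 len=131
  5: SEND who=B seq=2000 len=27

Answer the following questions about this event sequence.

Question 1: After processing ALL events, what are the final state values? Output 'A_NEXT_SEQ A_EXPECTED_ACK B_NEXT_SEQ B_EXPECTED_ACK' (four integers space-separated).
Answer: 409 2027 2027 409

Derivation:
After event 0: A_seq=0 A_ack=2000 B_seq=2000 B_ack=0
After event 1: A_seq=145 A_ack=2000 B_seq=2000 B_ack=145
After event 2: A_seq=276 A_ack=2000 B_seq=2000 B_ack=145
After event 3: A_seq=409 A_ack=2000 B_seq=2000 B_ack=145
After event 4: A_seq=409 A_ack=2000 B_seq=2000 B_ack=409
After event 5: A_seq=409 A_ack=2027 B_seq=2027 B_ack=409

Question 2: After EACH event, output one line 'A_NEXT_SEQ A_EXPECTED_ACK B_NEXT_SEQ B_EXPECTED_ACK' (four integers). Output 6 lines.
0 2000 2000 0
145 2000 2000 145
276 2000 2000 145
409 2000 2000 145
409 2000 2000 409
409 2027 2027 409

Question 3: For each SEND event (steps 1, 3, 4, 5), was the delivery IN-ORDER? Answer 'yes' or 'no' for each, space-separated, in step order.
Answer: yes no yes yes

Derivation:
Step 1: SEND seq=0 -> in-order
Step 3: SEND seq=276 -> out-of-order
Step 4: SEND seq=145 -> in-order
Step 5: SEND seq=2000 -> in-order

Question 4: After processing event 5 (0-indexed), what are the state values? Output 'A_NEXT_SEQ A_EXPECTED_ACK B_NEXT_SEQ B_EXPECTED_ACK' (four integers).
After event 0: A_seq=0 A_ack=2000 B_seq=2000 B_ack=0
After event 1: A_seq=145 A_ack=2000 B_seq=2000 B_ack=145
After event 2: A_seq=276 A_ack=2000 B_seq=2000 B_ack=145
After event 3: A_seq=409 A_ack=2000 B_seq=2000 B_ack=145
After event 4: A_seq=409 A_ack=2000 B_seq=2000 B_ack=409
After event 5: A_seq=409 A_ack=2027 B_seq=2027 B_ack=409

409 2027 2027 409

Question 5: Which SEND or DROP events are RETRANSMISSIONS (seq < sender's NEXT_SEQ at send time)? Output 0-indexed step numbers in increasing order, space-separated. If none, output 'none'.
Answer: 4

Derivation:
Step 1: SEND seq=0 -> fresh
Step 2: DROP seq=145 -> fresh
Step 3: SEND seq=276 -> fresh
Step 4: SEND seq=145 -> retransmit
Step 5: SEND seq=2000 -> fresh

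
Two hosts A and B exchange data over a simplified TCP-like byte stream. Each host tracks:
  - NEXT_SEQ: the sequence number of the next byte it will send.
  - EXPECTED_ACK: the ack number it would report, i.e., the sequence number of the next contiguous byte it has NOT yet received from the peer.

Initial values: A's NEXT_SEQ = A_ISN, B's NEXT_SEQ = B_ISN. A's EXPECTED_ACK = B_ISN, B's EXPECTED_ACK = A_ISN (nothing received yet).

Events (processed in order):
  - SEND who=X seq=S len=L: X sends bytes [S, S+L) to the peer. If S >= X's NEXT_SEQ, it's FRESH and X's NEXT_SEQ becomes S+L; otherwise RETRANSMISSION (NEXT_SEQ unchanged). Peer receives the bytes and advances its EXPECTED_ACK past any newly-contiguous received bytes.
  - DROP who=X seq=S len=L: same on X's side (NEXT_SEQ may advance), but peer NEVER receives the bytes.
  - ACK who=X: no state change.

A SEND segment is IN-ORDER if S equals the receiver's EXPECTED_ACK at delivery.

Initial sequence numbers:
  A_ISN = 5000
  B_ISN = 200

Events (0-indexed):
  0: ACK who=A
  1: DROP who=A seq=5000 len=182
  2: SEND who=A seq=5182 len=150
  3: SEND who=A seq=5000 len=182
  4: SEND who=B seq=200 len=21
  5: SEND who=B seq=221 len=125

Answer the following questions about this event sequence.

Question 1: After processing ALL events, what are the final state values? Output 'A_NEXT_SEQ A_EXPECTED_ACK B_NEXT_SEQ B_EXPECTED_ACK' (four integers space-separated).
After event 0: A_seq=5000 A_ack=200 B_seq=200 B_ack=5000
After event 1: A_seq=5182 A_ack=200 B_seq=200 B_ack=5000
After event 2: A_seq=5332 A_ack=200 B_seq=200 B_ack=5000
After event 3: A_seq=5332 A_ack=200 B_seq=200 B_ack=5332
After event 4: A_seq=5332 A_ack=221 B_seq=221 B_ack=5332
After event 5: A_seq=5332 A_ack=346 B_seq=346 B_ack=5332

Answer: 5332 346 346 5332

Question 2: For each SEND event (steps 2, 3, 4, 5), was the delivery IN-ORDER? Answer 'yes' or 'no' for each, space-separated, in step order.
Step 2: SEND seq=5182 -> out-of-order
Step 3: SEND seq=5000 -> in-order
Step 4: SEND seq=200 -> in-order
Step 5: SEND seq=221 -> in-order

Answer: no yes yes yes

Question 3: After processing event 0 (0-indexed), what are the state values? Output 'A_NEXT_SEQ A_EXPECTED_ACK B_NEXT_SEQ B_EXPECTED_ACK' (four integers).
After event 0: A_seq=5000 A_ack=200 B_seq=200 B_ack=5000

5000 200 200 5000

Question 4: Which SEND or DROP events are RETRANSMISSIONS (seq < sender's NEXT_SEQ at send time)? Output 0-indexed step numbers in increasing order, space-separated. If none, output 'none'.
Answer: 3

Derivation:
Step 1: DROP seq=5000 -> fresh
Step 2: SEND seq=5182 -> fresh
Step 3: SEND seq=5000 -> retransmit
Step 4: SEND seq=200 -> fresh
Step 5: SEND seq=221 -> fresh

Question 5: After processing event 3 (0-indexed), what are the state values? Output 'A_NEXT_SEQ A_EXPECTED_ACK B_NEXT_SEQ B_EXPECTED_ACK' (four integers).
After event 0: A_seq=5000 A_ack=200 B_seq=200 B_ack=5000
After event 1: A_seq=5182 A_ack=200 B_seq=200 B_ack=5000
After event 2: A_seq=5332 A_ack=200 B_seq=200 B_ack=5000
After event 3: A_seq=5332 A_ack=200 B_seq=200 B_ack=5332

5332 200 200 5332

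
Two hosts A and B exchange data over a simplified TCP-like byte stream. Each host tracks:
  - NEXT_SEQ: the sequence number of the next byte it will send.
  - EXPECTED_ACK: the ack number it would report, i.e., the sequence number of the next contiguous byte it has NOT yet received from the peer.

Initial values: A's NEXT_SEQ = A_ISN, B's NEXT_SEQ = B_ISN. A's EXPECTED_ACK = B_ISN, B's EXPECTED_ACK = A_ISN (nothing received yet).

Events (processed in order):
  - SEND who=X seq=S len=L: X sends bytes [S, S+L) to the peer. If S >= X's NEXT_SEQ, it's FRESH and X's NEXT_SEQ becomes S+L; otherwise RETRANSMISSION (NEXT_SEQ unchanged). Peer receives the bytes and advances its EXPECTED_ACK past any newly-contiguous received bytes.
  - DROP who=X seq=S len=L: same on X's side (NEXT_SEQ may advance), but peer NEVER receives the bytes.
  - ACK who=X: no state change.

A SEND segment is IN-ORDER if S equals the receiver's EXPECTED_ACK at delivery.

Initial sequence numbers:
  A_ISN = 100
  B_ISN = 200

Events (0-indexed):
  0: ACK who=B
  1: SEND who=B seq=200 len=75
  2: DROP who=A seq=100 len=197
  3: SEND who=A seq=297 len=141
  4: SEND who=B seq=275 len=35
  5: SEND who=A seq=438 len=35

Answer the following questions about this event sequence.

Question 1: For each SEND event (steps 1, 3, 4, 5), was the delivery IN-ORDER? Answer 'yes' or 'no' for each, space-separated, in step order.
Step 1: SEND seq=200 -> in-order
Step 3: SEND seq=297 -> out-of-order
Step 4: SEND seq=275 -> in-order
Step 5: SEND seq=438 -> out-of-order

Answer: yes no yes no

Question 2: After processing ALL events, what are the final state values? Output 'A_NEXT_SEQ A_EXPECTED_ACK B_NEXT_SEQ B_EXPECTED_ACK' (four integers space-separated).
Answer: 473 310 310 100

Derivation:
After event 0: A_seq=100 A_ack=200 B_seq=200 B_ack=100
After event 1: A_seq=100 A_ack=275 B_seq=275 B_ack=100
After event 2: A_seq=297 A_ack=275 B_seq=275 B_ack=100
After event 3: A_seq=438 A_ack=275 B_seq=275 B_ack=100
After event 4: A_seq=438 A_ack=310 B_seq=310 B_ack=100
After event 5: A_seq=473 A_ack=310 B_seq=310 B_ack=100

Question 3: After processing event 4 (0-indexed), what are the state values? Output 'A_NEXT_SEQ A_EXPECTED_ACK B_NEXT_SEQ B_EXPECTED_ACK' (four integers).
After event 0: A_seq=100 A_ack=200 B_seq=200 B_ack=100
After event 1: A_seq=100 A_ack=275 B_seq=275 B_ack=100
After event 2: A_seq=297 A_ack=275 B_seq=275 B_ack=100
After event 3: A_seq=438 A_ack=275 B_seq=275 B_ack=100
After event 4: A_seq=438 A_ack=310 B_seq=310 B_ack=100

438 310 310 100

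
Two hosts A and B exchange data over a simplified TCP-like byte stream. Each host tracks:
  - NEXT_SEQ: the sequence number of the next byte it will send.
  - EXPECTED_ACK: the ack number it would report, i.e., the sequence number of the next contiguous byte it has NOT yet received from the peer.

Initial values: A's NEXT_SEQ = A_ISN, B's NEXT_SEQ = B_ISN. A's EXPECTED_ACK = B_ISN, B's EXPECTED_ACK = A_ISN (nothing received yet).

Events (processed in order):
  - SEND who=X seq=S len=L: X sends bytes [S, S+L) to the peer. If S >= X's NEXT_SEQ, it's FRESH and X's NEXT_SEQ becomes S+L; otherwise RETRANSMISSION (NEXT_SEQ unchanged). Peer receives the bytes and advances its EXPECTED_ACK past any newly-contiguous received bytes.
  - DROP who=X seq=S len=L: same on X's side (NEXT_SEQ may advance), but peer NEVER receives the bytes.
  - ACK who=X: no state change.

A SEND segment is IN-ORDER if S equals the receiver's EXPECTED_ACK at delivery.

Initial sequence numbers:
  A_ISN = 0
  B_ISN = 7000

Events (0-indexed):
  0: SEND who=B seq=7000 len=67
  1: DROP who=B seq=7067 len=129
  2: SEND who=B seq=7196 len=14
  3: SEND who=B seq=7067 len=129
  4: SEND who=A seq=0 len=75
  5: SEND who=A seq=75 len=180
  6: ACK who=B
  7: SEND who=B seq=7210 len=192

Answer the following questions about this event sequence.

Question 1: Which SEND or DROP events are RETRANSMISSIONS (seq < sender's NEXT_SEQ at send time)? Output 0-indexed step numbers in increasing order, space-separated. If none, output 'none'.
Step 0: SEND seq=7000 -> fresh
Step 1: DROP seq=7067 -> fresh
Step 2: SEND seq=7196 -> fresh
Step 3: SEND seq=7067 -> retransmit
Step 4: SEND seq=0 -> fresh
Step 5: SEND seq=75 -> fresh
Step 7: SEND seq=7210 -> fresh

Answer: 3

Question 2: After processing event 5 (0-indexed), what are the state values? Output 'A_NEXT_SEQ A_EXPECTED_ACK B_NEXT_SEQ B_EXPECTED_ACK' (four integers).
After event 0: A_seq=0 A_ack=7067 B_seq=7067 B_ack=0
After event 1: A_seq=0 A_ack=7067 B_seq=7196 B_ack=0
After event 2: A_seq=0 A_ack=7067 B_seq=7210 B_ack=0
After event 3: A_seq=0 A_ack=7210 B_seq=7210 B_ack=0
After event 4: A_seq=75 A_ack=7210 B_seq=7210 B_ack=75
After event 5: A_seq=255 A_ack=7210 B_seq=7210 B_ack=255

255 7210 7210 255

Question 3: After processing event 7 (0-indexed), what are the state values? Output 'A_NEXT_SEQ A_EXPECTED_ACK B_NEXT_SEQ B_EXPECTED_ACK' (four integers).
After event 0: A_seq=0 A_ack=7067 B_seq=7067 B_ack=0
After event 1: A_seq=0 A_ack=7067 B_seq=7196 B_ack=0
After event 2: A_seq=0 A_ack=7067 B_seq=7210 B_ack=0
After event 3: A_seq=0 A_ack=7210 B_seq=7210 B_ack=0
After event 4: A_seq=75 A_ack=7210 B_seq=7210 B_ack=75
After event 5: A_seq=255 A_ack=7210 B_seq=7210 B_ack=255
After event 6: A_seq=255 A_ack=7210 B_seq=7210 B_ack=255
After event 7: A_seq=255 A_ack=7402 B_seq=7402 B_ack=255

255 7402 7402 255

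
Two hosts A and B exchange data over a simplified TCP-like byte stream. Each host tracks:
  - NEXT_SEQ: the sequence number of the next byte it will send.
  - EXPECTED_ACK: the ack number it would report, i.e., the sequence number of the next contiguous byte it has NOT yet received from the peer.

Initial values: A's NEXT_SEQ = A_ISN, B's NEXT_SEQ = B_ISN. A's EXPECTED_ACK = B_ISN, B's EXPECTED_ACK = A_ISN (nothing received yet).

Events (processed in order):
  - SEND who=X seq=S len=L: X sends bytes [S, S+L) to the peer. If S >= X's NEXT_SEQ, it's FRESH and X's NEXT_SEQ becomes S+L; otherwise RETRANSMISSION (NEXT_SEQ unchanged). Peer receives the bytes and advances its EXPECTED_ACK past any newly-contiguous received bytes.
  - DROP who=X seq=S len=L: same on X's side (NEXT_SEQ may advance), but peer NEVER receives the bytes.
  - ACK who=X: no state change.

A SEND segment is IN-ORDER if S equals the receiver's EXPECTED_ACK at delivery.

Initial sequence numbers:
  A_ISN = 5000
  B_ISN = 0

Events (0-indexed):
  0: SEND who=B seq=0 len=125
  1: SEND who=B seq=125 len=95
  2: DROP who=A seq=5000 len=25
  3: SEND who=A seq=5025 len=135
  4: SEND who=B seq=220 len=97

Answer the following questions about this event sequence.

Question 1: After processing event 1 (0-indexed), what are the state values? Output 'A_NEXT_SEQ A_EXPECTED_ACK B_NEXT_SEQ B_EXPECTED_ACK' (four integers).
After event 0: A_seq=5000 A_ack=125 B_seq=125 B_ack=5000
After event 1: A_seq=5000 A_ack=220 B_seq=220 B_ack=5000

5000 220 220 5000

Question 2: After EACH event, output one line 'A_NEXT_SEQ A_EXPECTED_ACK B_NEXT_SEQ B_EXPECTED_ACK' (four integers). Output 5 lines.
5000 125 125 5000
5000 220 220 5000
5025 220 220 5000
5160 220 220 5000
5160 317 317 5000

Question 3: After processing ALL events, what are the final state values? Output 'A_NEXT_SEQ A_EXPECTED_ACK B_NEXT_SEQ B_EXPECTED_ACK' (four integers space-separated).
Answer: 5160 317 317 5000

Derivation:
After event 0: A_seq=5000 A_ack=125 B_seq=125 B_ack=5000
After event 1: A_seq=5000 A_ack=220 B_seq=220 B_ack=5000
After event 2: A_seq=5025 A_ack=220 B_seq=220 B_ack=5000
After event 3: A_seq=5160 A_ack=220 B_seq=220 B_ack=5000
After event 4: A_seq=5160 A_ack=317 B_seq=317 B_ack=5000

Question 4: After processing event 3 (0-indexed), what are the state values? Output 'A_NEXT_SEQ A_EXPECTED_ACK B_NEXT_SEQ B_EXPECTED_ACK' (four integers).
After event 0: A_seq=5000 A_ack=125 B_seq=125 B_ack=5000
After event 1: A_seq=5000 A_ack=220 B_seq=220 B_ack=5000
After event 2: A_seq=5025 A_ack=220 B_seq=220 B_ack=5000
After event 3: A_seq=5160 A_ack=220 B_seq=220 B_ack=5000

5160 220 220 5000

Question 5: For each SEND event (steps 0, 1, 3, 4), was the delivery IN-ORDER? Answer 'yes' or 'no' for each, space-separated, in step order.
Step 0: SEND seq=0 -> in-order
Step 1: SEND seq=125 -> in-order
Step 3: SEND seq=5025 -> out-of-order
Step 4: SEND seq=220 -> in-order

Answer: yes yes no yes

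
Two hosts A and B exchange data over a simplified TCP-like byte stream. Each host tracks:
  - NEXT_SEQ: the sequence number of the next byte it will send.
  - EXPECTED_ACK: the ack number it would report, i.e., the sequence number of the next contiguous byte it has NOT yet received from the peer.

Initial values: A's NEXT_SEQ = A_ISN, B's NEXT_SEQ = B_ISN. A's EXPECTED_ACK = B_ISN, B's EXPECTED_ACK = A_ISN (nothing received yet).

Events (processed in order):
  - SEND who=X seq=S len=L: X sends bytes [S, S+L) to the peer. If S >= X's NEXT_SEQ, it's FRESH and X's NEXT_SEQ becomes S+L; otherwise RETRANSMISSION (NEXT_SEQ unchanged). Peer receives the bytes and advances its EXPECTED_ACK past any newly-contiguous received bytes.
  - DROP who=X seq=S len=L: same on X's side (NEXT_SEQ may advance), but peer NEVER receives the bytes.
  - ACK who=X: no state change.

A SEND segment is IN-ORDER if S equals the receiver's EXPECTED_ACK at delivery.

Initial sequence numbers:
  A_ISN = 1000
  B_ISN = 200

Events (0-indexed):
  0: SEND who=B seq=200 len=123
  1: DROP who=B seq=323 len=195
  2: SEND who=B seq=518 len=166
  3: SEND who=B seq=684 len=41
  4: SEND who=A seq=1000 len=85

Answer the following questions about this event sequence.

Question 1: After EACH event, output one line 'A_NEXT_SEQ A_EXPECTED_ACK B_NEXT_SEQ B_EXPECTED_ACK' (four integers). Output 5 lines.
1000 323 323 1000
1000 323 518 1000
1000 323 684 1000
1000 323 725 1000
1085 323 725 1085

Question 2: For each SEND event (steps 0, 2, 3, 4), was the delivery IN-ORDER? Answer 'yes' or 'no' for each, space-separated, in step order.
Step 0: SEND seq=200 -> in-order
Step 2: SEND seq=518 -> out-of-order
Step 3: SEND seq=684 -> out-of-order
Step 4: SEND seq=1000 -> in-order

Answer: yes no no yes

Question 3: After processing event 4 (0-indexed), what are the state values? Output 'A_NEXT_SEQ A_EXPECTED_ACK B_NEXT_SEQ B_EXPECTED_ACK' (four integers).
After event 0: A_seq=1000 A_ack=323 B_seq=323 B_ack=1000
After event 1: A_seq=1000 A_ack=323 B_seq=518 B_ack=1000
After event 2: A_seq=1000 A_ack=323 B_seq=684 B_ack=1000
After event 3: A_seq=1000 A_ack=323 B_seq=725 B_ack=1000
After event 4: A_seq=1085 A_ack=323 B_seq=725 B_ack=1085

1085 323 725 1085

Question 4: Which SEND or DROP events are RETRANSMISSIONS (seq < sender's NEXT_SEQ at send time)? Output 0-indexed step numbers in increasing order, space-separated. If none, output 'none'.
Step 0: SEND seq=200 -> fresh
Step 1: DROP seq=323 -> fresh
Step 2: SEND seq=518 -> fresh
Step 3: SEND seq=684 -> fresh
Step 4: SEND seq=1000 -> fresh

Answer: none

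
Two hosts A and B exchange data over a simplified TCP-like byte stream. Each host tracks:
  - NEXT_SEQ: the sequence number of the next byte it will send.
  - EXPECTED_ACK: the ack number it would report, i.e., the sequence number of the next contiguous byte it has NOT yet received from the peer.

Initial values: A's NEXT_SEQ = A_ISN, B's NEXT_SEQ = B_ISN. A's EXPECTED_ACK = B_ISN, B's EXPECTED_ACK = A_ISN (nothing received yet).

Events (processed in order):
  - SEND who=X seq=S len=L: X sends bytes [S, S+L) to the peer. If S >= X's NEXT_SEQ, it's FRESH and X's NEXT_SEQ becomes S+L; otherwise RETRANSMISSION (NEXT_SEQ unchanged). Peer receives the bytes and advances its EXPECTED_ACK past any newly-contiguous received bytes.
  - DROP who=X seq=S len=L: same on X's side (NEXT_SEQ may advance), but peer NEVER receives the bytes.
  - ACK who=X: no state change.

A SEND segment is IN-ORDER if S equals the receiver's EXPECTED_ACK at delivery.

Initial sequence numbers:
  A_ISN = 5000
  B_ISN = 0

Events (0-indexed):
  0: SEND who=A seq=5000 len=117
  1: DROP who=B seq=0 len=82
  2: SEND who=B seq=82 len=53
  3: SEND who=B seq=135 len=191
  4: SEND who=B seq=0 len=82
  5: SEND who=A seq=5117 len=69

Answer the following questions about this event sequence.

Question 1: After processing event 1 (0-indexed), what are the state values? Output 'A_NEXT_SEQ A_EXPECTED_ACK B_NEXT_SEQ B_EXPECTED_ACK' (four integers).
After event 0: A_seq=5117 A_ack=0 B_seq=0 B_ack=5117
After event 1: A_seq=5117 A_ack=0 B_seq=82 B_ack=5117

5117 0 82 5117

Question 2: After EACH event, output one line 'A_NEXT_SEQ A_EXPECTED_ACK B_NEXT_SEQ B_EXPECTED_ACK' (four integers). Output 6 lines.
5117 0 0 5117
5117 0 82 5117
5117 0 135 5117
5117 0 326 5117
5117 326 326 5117
5186 326 326 5186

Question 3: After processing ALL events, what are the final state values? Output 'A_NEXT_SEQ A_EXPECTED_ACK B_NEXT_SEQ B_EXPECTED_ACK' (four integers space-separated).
After event 0: A_seq=5117 A_ack=0 B_seq=0 B_ack=5117
After event 1: A_seq=5117 A_ack=0 B_seq=82 B_ack=5117
After event 2: A_seq=5117 A_ack=0 B_seq=135 B_ack=5117
After event 3: A_seq=5117 A_ack=0 B_seq=326 B_ack=5117
After event 4: A_seq=5117 A_ack=326 B_seq=326 B_ack=5117
After event 5: A_seq=5186 A_ack=326 B_seq=326 B_ack=5186

Answer: 5186 326 326 5186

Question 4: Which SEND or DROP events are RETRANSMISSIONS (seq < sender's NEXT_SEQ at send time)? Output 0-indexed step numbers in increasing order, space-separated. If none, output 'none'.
Step 0: SEND seq=5000 -> fresh
Step 1: DROP seq=0 -> fresh
Step 2: SEND seq=82 -> fresh
Step 3: SEND seq=135 -> fresh
Step 4: SEND seq=0 -> retransmit
Step 5: SEND seq=5117 -> fresh

Answer: 4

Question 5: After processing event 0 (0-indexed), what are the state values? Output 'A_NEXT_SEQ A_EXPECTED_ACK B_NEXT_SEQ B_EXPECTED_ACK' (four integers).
After event 0: A_seq=5117 A_ack=0 B_seq=0 B_ack=5117

5117 0 0 5117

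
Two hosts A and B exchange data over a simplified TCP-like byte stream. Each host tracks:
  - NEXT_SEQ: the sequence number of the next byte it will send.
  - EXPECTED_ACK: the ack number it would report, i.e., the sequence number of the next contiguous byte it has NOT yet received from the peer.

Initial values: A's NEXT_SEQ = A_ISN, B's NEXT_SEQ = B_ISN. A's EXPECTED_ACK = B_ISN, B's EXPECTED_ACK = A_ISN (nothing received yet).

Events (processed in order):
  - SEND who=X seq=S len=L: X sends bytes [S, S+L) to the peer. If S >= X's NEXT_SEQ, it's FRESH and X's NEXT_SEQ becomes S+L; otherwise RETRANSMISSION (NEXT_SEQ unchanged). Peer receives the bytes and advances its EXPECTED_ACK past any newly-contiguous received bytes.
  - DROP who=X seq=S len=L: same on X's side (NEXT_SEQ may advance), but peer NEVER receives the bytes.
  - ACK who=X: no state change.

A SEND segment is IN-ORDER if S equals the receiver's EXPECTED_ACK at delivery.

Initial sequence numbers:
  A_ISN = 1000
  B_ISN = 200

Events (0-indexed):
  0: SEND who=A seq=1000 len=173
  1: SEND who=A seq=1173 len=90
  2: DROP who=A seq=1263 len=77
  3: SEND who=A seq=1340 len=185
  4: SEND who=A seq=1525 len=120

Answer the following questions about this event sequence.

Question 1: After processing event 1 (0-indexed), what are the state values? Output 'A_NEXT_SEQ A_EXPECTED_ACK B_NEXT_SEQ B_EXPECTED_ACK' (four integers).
After event 0: A_seq=1173 A_ack=200 B_seq=200 B_ack=1173
After event 1: A_seq=1263 A_ack=200 B_seq=200 B_ack=1263

1263 200 200 1263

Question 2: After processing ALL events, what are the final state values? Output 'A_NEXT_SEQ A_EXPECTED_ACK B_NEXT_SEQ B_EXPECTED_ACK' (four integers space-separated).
After event 0: A_seq=1173 A_ack=200 B_seq=200 B_ack=1173
After event 1: A_seq=1263 A_ack=200 B_seq=200 B_ack=1263
After event 2: A_seq=1340 A_ack=200 B_seq=200 B_ack=1263
After event 3: A_seq=1525 A_ack=200 B_seq=200 B_ack=1263
After event 4: A_seq=1645 A_ack=200 B_seq=200 B_ack=1263

Answer: 1645 200 200 1263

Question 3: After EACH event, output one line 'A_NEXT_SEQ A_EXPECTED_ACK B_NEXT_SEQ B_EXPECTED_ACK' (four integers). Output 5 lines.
1173 200 200 1173
1263 200 200 1263
1340 200 200 1263
1525 200 200 1263
1645 200 200 1263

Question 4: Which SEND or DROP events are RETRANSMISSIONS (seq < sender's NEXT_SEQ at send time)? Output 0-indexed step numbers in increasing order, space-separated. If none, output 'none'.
Step 0: SEND seq=1000 -> fresh
Step 1: SEND seq=1173 -> fresh
Step 2: DROP seq=1263 -> fresh
Step 3: SEND seq=1340 -> fresh
Step 4: SEND seq=1525 -> fresh

Answer: none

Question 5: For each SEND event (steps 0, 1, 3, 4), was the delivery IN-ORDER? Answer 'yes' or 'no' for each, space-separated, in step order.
Answer: yes yes no no

Derivation:
Step 0: SEND seq=1000 -> in-order
Step 1: SEND seq=1173 -> in-order
Step 3: SEND seq=1340 -> out-of-order
Step 4: SEND seq=1525 -> out-of-order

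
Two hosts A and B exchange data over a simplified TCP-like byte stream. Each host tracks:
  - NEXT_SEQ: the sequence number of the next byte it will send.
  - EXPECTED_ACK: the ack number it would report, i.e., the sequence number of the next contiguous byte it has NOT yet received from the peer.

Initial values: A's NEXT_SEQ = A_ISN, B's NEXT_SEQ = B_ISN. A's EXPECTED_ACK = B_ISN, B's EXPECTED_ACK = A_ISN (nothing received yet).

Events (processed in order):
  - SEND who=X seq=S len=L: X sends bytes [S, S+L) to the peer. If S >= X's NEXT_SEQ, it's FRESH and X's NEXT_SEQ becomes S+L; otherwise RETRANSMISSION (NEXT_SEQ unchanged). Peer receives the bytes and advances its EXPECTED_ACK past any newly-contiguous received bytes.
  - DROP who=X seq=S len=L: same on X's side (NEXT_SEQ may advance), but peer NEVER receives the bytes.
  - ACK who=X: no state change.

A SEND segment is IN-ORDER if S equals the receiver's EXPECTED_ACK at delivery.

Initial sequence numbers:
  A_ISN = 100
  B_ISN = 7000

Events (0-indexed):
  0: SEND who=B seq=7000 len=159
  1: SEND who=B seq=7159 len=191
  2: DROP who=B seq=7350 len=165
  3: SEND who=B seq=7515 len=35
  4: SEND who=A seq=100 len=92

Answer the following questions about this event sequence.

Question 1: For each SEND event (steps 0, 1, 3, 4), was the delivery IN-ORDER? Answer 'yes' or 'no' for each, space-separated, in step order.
Answer: yes yes no yes

Derivation:
Step 0: SEND seq=7000 -> in-order
Step 1: SEND seq=7159 -> in-order
Step 3: SEND seq=7515 -> out-of-order
Step 4: SEND seq=100 -> in-order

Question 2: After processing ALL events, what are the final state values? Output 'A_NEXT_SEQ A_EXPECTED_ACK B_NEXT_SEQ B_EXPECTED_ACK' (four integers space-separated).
Answer: 192 7350 7550 192

Derivation:
After event 0: A_seq=100 A_ack=7159 B_seq=7159 B_ack=100
After event 1: A_seq=100 A_ack=7350 B_seq=7350 B_ack=100
After event 2: A_seq=100 A_ack=7350 B_seq=7515 B_ack=100
After event 3: A_seq=100 A_ack=7350 B_seq=7550 B_ack=100
After event 4: A_seq=192 A_ack=7350 B_seq=7550 B_ack=192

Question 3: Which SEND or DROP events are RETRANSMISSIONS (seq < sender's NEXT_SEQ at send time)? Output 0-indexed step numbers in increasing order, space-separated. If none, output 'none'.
Step 0: SEND seq=7000 -> fresh
Step 1: SEND seq=7159 -> fresh
Step 2: DROP seq=7350 -> fresh
Step 3: SEND seq=7515 -> fresh
Step 4: SEND seq=100 -> fresh

Answer: none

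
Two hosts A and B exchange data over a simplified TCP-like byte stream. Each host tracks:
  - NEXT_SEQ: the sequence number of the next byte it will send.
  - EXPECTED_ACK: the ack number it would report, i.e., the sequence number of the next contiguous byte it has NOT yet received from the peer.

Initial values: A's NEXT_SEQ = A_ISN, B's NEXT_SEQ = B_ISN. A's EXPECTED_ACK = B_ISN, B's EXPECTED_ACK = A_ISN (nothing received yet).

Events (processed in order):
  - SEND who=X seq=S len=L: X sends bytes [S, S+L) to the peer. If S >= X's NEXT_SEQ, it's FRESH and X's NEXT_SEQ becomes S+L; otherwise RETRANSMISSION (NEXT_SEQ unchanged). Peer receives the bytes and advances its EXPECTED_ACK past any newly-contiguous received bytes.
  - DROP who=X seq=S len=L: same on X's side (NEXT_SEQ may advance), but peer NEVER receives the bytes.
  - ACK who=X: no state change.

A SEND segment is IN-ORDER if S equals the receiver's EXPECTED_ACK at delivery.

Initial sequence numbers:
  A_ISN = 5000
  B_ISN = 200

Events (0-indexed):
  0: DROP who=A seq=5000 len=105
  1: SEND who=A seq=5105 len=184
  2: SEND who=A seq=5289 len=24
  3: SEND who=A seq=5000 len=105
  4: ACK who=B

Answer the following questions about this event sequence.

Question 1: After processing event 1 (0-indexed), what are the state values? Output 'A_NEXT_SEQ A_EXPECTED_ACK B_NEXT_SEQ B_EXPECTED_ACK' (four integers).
After event 0: A_seq=5105 A_ack=200 B_seq=200 B_ack=5000
After event 1: A_seq=5289 A_ack=200 B_seq=200 B_ack=5000

5289 200 200 5000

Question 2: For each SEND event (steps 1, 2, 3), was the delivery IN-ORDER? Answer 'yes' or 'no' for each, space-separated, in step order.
Answer: no no yes

Derivation:
Step 1: SEND seq=5105 -> out-of-order
Step 2: SEND seq=5289 -> out-of-order
Step 3: SEND seq=5000 -> in-order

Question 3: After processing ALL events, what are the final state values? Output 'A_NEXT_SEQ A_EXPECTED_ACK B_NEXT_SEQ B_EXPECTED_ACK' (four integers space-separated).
Answer: 5313 200 200 5313

Derivation:
After event 0: A_seq=5105 A_ack=200 B_seq=200 B_ack=5000
After event 1: A_seq=5289 A_ack=200 B_seq=200 B_ack=5000
After event 2: A_seq=5313 A_ack=200 B_seq=200 B_ack=5000
After event 3: A_seq=5313 A_ack=200 B_seq=200 B_ack=5313
After event 4: A_seq=5313 A_ack=200 B_seq=200 B_ack=5313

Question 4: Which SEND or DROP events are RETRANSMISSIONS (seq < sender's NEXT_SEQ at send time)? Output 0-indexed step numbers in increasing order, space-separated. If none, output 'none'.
Step 0: DROP seq=5000 -> fresh
Step 1: SEND seq=5105 -> fresh
Step 2: SEND seq=5289 -> fresh
Step 3: SEND seq=5000 -> retransmit

Answer: 3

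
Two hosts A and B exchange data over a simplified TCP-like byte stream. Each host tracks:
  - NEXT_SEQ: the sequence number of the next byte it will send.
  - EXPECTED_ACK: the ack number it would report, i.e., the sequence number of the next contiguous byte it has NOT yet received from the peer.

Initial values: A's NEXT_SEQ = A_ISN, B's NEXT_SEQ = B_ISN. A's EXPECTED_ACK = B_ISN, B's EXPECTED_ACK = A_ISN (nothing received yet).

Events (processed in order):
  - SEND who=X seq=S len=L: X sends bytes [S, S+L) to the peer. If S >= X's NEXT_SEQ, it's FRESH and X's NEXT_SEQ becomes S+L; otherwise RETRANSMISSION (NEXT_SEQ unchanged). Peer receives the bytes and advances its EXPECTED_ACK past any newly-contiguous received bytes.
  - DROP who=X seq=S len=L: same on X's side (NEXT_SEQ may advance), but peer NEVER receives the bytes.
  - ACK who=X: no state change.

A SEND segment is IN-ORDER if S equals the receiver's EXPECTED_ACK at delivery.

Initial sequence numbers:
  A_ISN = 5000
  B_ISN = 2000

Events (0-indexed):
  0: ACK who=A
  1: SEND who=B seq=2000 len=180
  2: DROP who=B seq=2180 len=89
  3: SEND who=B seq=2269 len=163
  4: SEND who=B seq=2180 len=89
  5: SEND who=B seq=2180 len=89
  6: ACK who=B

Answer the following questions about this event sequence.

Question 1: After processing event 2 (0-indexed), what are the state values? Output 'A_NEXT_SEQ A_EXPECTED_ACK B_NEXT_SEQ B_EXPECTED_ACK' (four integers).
After event 0: A_seq=5000 A_ack=2000 B_seq=2000 B_ack=5000
After event 1: A_seq=5000 A_ack=2180 B_seq=2180 B_ack=5000
After event 2: A_seq=5000 A_ack=2180 B_seq=2269 B_ack=5000

5000 2180 2269 5000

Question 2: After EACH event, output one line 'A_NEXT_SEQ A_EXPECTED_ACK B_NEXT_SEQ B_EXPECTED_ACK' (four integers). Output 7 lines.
5000 2000 2000 5000
5000 2180 2180 5000
5000 2180 2269 5000
5000 2180 2432 5000
5000 2432 2432 5000
5000 2432 2432 5000
5000 2432 2432 5000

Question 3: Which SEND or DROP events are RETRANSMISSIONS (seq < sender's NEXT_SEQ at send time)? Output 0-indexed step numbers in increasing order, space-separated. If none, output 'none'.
Step 1: SEND seq=2000 -> fresh
Step 2: DROP seq=2180 -> fresh
Step 3: SEND seq=2269 -> fresh
Step 4: SEND seq=2180 -> retransmit
Step 5: SEND seq=2180 -> retransmit

Answer: 4 5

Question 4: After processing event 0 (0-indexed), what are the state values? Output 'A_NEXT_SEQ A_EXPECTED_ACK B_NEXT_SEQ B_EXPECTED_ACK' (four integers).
After event 0: A_seq=5000 A_ack=2000 B_seq=2000 B_ack=5000

5000 2000 2000 5000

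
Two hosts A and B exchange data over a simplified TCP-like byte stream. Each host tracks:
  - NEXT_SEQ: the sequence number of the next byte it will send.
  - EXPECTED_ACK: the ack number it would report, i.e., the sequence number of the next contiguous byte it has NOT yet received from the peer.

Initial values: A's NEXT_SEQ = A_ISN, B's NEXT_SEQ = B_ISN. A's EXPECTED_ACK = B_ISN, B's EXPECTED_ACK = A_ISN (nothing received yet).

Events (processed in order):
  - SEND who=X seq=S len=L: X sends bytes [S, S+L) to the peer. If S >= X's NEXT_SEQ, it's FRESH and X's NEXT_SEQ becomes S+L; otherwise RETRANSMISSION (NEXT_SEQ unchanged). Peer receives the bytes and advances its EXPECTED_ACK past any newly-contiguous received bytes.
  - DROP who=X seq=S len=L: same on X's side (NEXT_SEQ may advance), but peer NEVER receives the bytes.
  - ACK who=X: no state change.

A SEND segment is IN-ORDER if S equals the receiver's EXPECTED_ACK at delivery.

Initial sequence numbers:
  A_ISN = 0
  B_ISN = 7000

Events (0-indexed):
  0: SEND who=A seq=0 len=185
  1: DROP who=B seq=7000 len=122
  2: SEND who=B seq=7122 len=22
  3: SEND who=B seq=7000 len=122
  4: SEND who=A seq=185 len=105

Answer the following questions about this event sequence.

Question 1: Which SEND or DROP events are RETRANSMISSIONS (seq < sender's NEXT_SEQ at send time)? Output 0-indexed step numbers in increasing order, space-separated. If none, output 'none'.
Step 0: SEND seq=0 -> fresh
Step 1: DROP seq=7000 -> fresh
Step 2: SEND seq=7122 -> fresh
Step 3: SEND seq=7000 -> retransmit
Step 4: SEND seq=185 -> fresh

Answer: 3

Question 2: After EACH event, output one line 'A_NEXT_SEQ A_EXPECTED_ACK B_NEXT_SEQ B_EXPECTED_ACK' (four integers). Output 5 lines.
185 7000 7000 185
185 7000 7122 185
185 7000 7144 185
185 7144 7144 185
290 7144 7144 290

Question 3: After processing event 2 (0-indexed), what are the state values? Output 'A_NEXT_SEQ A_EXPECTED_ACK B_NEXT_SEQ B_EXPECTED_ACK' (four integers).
After event 0: A_seq=185 A_ack=7000 B_seq=7000 B_ack=185
After event 1: A_seq=185 A_ack=7000 B_seq=7122 B_ack=185
After event 2: A_seq=185 A_ack=7000 B_seq=7144 B_ack=185

185 7000 7144 185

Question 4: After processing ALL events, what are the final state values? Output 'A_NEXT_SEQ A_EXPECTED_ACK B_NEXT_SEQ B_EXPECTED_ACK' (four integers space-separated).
Answer: 290 7144 7144 290

Derivation:
After event 0: A_seq=185 A_ack=7000 B_seq=7000 B_ack=185
After event 1: A_seq=185 A_ack=7000 B_seq=7122 B_ack=185
After event 2: A_seq=185 A_ack=7000 B_seq=7144 B_ack=185
After event 3: A_seq=185 A_ack=7144 B_seq=7144 B_ack=185
After event 4: A_seq=290 A_ack=7144 B_seq=7144 B_ack=290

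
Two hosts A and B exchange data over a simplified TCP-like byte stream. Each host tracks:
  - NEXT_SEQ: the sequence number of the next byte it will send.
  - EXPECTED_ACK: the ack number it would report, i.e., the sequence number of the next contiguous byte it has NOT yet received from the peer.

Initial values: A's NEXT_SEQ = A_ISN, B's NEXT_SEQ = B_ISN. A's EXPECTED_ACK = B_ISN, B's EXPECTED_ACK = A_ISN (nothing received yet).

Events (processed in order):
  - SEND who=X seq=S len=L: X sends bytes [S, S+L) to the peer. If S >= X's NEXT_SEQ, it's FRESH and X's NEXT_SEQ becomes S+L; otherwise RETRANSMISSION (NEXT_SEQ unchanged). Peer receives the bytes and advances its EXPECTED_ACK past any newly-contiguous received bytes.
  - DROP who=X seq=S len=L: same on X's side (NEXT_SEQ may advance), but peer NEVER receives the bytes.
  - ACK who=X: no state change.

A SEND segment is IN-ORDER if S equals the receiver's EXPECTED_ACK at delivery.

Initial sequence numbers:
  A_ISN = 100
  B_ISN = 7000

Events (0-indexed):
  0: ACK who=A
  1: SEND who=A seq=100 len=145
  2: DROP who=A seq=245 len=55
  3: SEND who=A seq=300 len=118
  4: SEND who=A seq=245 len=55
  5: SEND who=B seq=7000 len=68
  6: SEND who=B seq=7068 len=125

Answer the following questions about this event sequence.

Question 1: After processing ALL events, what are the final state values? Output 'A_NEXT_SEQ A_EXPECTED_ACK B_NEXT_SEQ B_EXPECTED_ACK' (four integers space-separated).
Answer: 418 7193 7193 418

Derivation:
After event 0: A_seq=100 A_ack=7000 B_seq=7000 B_ack=100
After event 1: A_seq=245 A_ack=7000 B_seq=7000 B_ack=245
After event 2: A_seq=300 A_ack=7000 B_seq=7000 B_ack=245
After event 3: A_seq=418 A_ack=7000 B_seq=7000 B_ack=245
After event 4: A_seq=418 A_ack=7000 B_seq=7000 B_ack=418
After event 5: A_seq=418 A_ack=7068 B_seq=7068 B_ack=418
After event 6: A_seq=418 A_ack=7193 B_seq=7193 B_ack=418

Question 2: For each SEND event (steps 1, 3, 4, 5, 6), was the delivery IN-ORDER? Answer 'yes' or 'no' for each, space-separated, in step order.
Step 1: SEND seq=100 -> in-order
Step 3: SEND seq=300 -> out-of-order
Step 4: SEND seq=245 -> in-order
Step 5: SEND seq=7000 -> in-order
Step 6: SEND seq=7068 -> in-order

Answer: yes no yes yes yes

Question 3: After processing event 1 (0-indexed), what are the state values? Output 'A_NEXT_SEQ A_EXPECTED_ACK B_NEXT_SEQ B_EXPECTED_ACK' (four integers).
After event 0: A_seq=100 A_ack=7000 B_seq=7000 B_ack=100
After event 1: A_seq=245 A_ack=7000 B_seq=7000 B_ack=245

245 7000 7000 245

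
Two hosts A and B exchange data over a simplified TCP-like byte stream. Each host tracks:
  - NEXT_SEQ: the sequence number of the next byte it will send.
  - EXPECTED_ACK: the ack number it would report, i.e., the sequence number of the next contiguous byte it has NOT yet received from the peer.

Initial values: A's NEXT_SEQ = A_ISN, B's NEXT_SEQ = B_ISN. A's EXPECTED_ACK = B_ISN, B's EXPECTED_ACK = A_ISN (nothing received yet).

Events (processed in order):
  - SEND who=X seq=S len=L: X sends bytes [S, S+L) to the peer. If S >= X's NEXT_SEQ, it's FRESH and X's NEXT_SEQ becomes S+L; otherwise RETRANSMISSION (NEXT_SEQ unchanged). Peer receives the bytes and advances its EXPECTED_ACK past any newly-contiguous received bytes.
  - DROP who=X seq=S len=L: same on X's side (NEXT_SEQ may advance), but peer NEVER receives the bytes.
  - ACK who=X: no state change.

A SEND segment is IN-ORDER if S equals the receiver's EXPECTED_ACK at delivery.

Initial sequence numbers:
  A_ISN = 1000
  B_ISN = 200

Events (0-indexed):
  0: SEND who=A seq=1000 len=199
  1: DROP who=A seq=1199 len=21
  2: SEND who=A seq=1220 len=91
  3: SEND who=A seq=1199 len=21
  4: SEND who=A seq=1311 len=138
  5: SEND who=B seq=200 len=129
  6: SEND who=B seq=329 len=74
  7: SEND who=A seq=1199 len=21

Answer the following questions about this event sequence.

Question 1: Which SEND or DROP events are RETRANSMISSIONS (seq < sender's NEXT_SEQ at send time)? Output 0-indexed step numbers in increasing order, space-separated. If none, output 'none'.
Step 0: SEND seq=1000 -> fresh
Step 1: DROP seq=1199 -> fresh
Step 2: SEND seq=1220 -> fresh
Step 3: SEND seq=1199 -> retransmit
Step 4: SEND seq=1311 -> fresh
Step 5: SEND seq=200 -> fresh
Step 6: SEND seq=329 -> fresh
Step 7: SEND seq=1199 -> retransmit

Answer: 3 7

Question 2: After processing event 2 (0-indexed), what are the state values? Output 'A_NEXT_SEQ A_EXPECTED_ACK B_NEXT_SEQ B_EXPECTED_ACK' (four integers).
After event 0: A_seq=1199 A_ack=200 B_seq=200 B_ack=1199
After event 1: A_seq=1220 A_ack=200 B_seq=200 B_ack=1199
After event 2: A_seq=1311 A_ack=200 B_seq=200 B_ack=1199

1311 200 200 1199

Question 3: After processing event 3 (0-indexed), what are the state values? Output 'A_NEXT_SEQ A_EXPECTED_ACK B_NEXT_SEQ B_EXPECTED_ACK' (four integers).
After event 0: A_seq=1199 A_ack=200 B_seq=200 B_ack=1199
After event 1: A_seq=1220 A_ack=200 B_seq=200 B_ack=1199
After event 2: A_seq=1311 A_ack=200 B_seq=200 B_ack=1199
After event 3: A_seq=1311 A_ack=200 B_seq=200 B_ack=1311

1311 200 200 1311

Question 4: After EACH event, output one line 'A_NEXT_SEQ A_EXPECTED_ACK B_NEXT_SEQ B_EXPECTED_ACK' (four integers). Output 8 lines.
1199 200 200 1199
1220 200 200 1199
1311 200 200 1199
1311 200 200 1311
1449 200 200 1449
1449 329 329 1449
1449 403 403 1449
1449 403 403 1449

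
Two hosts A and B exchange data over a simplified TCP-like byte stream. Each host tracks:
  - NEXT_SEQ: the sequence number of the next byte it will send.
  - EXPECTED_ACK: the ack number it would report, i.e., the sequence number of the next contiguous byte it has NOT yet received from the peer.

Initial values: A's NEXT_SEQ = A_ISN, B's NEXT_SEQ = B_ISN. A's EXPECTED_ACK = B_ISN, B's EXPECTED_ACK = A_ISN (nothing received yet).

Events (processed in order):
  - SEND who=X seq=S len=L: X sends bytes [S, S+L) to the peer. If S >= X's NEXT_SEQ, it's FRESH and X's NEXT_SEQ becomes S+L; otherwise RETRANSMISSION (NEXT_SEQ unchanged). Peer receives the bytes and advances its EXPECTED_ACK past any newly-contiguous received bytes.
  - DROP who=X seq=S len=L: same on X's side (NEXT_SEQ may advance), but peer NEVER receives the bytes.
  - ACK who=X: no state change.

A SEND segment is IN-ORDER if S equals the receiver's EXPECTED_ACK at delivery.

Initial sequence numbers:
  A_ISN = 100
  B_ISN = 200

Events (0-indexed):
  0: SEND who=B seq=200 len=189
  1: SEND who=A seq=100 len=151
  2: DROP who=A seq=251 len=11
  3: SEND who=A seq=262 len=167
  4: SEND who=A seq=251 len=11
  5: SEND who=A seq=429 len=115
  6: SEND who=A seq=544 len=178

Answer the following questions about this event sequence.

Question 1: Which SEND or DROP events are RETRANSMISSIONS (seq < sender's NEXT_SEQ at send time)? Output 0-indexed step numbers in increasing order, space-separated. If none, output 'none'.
Step 0: SEND seq=200 -> fresh
Step 1: SEND seq=100 -> fresh
Step 2: DROP seq=251 -> fresh
Step 3: SEND seq=262 -> fresh
Step 4: SEND seq=251 -> retransmit
Step 5: SEND seq=429 -> fresh
Step 6: SEND seq=544 -> fresh

Answer: 4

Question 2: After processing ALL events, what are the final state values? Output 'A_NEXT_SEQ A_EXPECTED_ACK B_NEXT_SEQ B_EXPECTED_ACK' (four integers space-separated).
Answer: 722 389 389 722

Derivation:
After event 0: A_seq=100 A_ack=389 B_seq=389 B_ack=100
After event 1: A_seq=251 A_ack=389 B_seq=389 B_ack=251
After event 2: A_seq=262 A_ack=389 B_seq=389 B_ack=251
After event 3: A_seq=429 A_ack=389 B_seq=389 B_ack=251
After event 4: A_seq=429 A_ack=389 B_seq=389 B_ack=429
After event 5: A_seq=544 A_ack=389 B_seq=389 B_ack=544
After event 6: A_seq=722 A_ack=389 B_seq=389 B_ack=722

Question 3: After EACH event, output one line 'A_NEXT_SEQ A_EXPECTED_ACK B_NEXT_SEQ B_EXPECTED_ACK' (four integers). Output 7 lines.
100 389 389 100
251 389 389 251
262 389 389 251
429 389 389 251
429 389 389 429
544 389 389 544
722 389 389 722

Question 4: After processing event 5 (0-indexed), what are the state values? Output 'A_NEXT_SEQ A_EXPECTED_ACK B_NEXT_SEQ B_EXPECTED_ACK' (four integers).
After event 0: A_seq=100 A_ack=389 B_seq=389 B_ack=100
After event 1: A_seq=251 A_ack=389 B_seq=389 B_ack=251
After event 2: A_seq=262 A_ack=389 B_seq=389 B_ack=251
After event 3: A_seq=429 A_ack=389 B_seq=389 B_ack=251
After event 4: A_seq=429 A_ack=389 B_seq=389 B_ack=429
After event 5: A_seq=544 A_ack=389 B_seq=389 B_ack=544

544 389 389 544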